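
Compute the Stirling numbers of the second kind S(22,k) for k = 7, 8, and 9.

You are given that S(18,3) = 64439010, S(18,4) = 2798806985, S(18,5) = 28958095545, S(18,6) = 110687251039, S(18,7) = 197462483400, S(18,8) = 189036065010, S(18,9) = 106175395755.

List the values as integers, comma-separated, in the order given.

602762379967440, 1142399079991620, 1241963303533920

row 19: T[19][4]=4·2798806985+64439010=11259666950  T[19][5]=5·28958095545+2798806985=147589284710  T[19][6]=6·110687251039+28958095545=693081601779  T[19][7]=7·197462483400+110687251039=1492924634839  T[19][8]=8·189036065010+197462483400=1709751003480  T[19][9]=9·106175395755+189036065010=1144614626805
row 20: T[20][5]=5·147589284710+11259666950=749206090500  T[20][6]=6·693081601779+147589284710=4306078895384  T[20][7]=7·1492924634839+693081601779=11143554045652  T[20][8]=8·1709751003480+1492924634839=15170932662679  T[20][9]=9·1144614626805+1709751003480=12011282644725
row 21: T[21][6]=6·4306078895384+749206090500=26585679462804  T[21][7]=7·11143554045652+4306078895384=82310957214948  T[21][8]=8·15170932662679+11143554045652=132511015347084  T[21][9]=9·12011282644725+15170932662679=123272476465204
row 22: T[22][7]=7·82310957214948+26585679462804=602762379967440  T[22][8]=8·132511015347084+82310957214948=1142399079991620  T[22][9]=9·123272476465204+132511015347084=1241963303533920
Read S(22,7) = 602762379967440, S(22,8) = 1142399079991620, S(22,9) = 1241963303533920.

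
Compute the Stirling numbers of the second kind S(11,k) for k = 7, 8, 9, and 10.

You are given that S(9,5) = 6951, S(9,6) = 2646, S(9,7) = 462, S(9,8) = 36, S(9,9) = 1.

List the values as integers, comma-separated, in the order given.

i=10: T(10,6)=6951+6·2646=22827 | T(10,7)=2646+7·462=5880 | T(10,8)=462+8·36=750 | T(10,9)=36+9·1=45 | T(10,10)=1+10·0=1
i=11: T(11,7)=22827+7·5880=63987 | T(11,8)=5880+8·750=11880 | T(11,9)=750+9·45=1155 | T(11,10)=45+10·1=55
Read S(11,7) = 63987, S(11,8) = 11880, S(11,9) = 1155, S(11,10) = 55.

63987, 11880, 1155, 55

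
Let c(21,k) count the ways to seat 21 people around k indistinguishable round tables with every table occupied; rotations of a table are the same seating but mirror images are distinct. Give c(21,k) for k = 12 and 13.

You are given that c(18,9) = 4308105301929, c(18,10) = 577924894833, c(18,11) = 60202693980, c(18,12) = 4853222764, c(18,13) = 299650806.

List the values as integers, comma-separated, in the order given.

[19] T[19,10]:18*577924894833+4308105301929=14710753408923 · T[19,11]:18*60202693980+577924894833=1661573386473 · T[19,12]:18*4853222764+60202693980=147560703732 · T[19,13]:18*299650806+4853222764=10246937272
[20] T[20,11]:19*1661573386473+14710753408923=46280647751910 · T[20,12]:19*147560703732+1661573386473=4465226757381 · T[20,13]:19*10246937272+147560703732=342252511900
[21] T[21,12]:20*4465226757381+46280647751910=135585182899530 · T[21,13]:20*342252511900+4465226757381=11310276995381
Read c(21,12) = 135585182899530, c(21,13) = 11310276995381.

135585182899530, 11310276995381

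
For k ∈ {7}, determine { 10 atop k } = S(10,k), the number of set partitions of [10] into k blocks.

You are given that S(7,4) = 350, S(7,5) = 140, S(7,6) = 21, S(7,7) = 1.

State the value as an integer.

i=8: T(8,5)=350+5·140=1050 | T(8,6)=140+6·21=266 | T(8,7)=21+7·1=28
i=9: T(9,6)=1050+6·266=2646 | T(9,7)=266+7·28=462
i=10: T(10,7)=2646+7·462=5880
Read S(10,7) = 5880.

5880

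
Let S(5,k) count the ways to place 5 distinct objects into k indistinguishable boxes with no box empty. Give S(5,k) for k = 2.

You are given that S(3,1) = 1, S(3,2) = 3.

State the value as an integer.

15

row 4: T[4][1]=1·1+0=1  T[4][2]=2·3+1=7
row 5: T[5][2]=2·7+1=15
Read S(5,2) = 15.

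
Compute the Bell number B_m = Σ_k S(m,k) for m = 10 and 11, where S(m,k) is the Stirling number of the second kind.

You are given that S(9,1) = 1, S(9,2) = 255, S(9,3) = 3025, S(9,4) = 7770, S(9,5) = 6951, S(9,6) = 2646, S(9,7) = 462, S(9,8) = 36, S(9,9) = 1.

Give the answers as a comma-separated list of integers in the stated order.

i=10: T(10,1)=0+1·1=1 | T(10,2)=1+2·255=511 | T(10,3)=255+3·3025=9330 | T(10,4)=3025+4·7770=34105 | T(10,5)=7770+5·6951=42525 | T(10,6)=6951+6·2646=22827 | T(10,7)=2646+7·462=5880 | T(10,8)=462+8·36=750 | T(10,9)=36+9·1=45 | T(10,10)=1+10·0=1
i=11: T(11,1)=0+1·1=1 | T(11,2)=1+2·511=1023 | T(11,3)=511+3·9330=28501 | T(11,4)=9330+4·34105=145750 | T(11,5)=34105+5·42525=246730 | T(11,6)=42525+6·22827=179487 | T(11,7)=22827+7·5880=63987 | T(11,8)=5880+8·750=11880 | T(11,9)=750+9·45=1155 | T(11,10)=45+10·1=55 | T(11,11)=1+11·0=1
B_10 = ΣS(10,k) = 1+511+9330+34105+42525+22827+5880+750+45+1 = 115975
B_11 = ΣS(11,k) = 1+1023+28501+145750+246730+179487+63987+11880+1155+55+1 = 678570

115975, 678570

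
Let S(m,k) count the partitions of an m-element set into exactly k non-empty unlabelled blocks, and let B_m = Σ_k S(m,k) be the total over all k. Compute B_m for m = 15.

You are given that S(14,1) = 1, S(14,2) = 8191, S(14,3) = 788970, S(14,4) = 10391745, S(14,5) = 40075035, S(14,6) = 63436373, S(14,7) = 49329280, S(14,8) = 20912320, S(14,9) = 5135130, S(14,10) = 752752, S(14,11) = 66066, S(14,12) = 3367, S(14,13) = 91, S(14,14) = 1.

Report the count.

1382958545

[15] T[15,1]:1*1+0=1 · T[15,2]:2*8191+1=16383 · T[15,3]:3*788970+8191=2375101 · T[15,4]:4*10391745+788970=42355950 · T[15,5]:5*40075035+10391745=210766920 · T[15,6]:6*63436373+40075035=420693273 · T[15,7]:7*49329280+63436373=408741333 · T[15,8]:8*20912320+49329280=216627840 · T[15,9]:9*5135130+20912320=67128490 · T[15,10]:10*752752+5135130=12662650 · T[15,11]:11*66066+752752=1479478 · T[15,12]:12*3367+66066=106470 · T[15,13]:13*91+3367=4550 · T[15,14]:14*1+91=105 · T[15,15]:15*0+1=1
B_15 = ΣS(15,k) = 1+16383+2375101+42355950+210766920+420693273+408741333+216627840+67128490+12662650+1479478+106470+4550+105+1 = 1382958545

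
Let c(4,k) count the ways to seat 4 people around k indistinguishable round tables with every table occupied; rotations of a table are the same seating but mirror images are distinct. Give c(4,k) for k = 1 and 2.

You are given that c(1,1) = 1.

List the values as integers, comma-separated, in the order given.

i=2: T(2,1)=0+1·1=1 | T(2,2)=1+1·0=1
i=3: T(3,1)=0+2·1=2 | T(3,2)=1+2·1=3
i=4: T(4,1)=0+3·2=6 | T(4,2)=2+3·3=11
Read c(4,1) = 6, c(4,2) = 11.

6, 11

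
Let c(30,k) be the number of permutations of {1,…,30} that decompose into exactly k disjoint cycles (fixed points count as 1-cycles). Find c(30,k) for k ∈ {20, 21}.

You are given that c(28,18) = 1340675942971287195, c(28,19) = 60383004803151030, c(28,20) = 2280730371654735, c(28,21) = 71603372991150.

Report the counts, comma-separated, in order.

6634460278534540725, 248526574856284725

r29: T_29,19=28×60383004803151030+1340675942971287195=3031400077459516035; T_29,20=28×2280730371654735+60383004803151030=124243455209483610; T_29,21=28×71603372991150+2280730371654735=4285624815406935
r30: T_30,20=29×124243455209483610+3031400077459516035=6634460278534540725; T_30,21=29×4285624815406935+124243455209483610=248526574856284725
Read c(30,20) = 6634460278534540725, c(30,21) = 248526574856284725.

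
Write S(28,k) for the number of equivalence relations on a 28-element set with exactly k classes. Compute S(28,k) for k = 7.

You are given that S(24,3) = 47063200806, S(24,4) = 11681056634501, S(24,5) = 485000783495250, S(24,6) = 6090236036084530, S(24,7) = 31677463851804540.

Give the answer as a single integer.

82892803728383735268

r25: T_25,4=4×11681056634501+47063200806=46771289738810; T_25,5=5×485000783495250+11681056634501=2436684974110751; T_25,6=6×6090236036084530+485000783495250=37026417000002430; T_25,7=7×31677463851804540+6090236036084530=227832482998716310
r26: T_26,5=5×2436684974110751+46771289738810=12230196160292565; T_26,6=6×37026417000002430+2436684974110751=224595186974125331; T_26,7=7×227832482998716310+37026417000002430=1631853797991016600
r27: T_27,6=6×224595186974125331+12230196160292565=1359801318005044551; T_27,7=7×1631853797991016600+224595186974125331=11647571772911241531
r28: T_28,7=7×11647571772911241531+1359801318005044551=82892803728383735268
Read S(28,7) = 82892803728383735268.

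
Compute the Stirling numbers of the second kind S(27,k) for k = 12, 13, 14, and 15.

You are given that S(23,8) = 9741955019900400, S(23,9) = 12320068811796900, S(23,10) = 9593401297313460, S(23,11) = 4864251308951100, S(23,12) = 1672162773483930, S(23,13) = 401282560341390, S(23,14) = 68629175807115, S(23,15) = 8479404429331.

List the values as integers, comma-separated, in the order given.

i=24: T(24,9)=9741955019900400+9·12320068811796900=120622574326072500 | T(24,10)=12320068811796900+10·9593401297313460=108254081784931500 | T(24,11)=9593401297313460+11·4864251308951100=63100165695775560 | T(24,12)=4864251308951100+12·1672162773483930=24930204590758260 | T(24,13)=1672162773483930+13·401282560341390=6888836057922000 | T(24,14)=401282560341390+14·68629175807115=1362091021641000 | T(24,15)=68629175807115+15·8479404429331=195820242247080
i=25: T(25,10)=120622574326072500+10·108254081784931500=1203163392175387500 | T(25,11)=108254081784931500+11·63100165695775560=802355904438462660 | T(25,12)=63100165695775560+12·24930204590758260=362262620784874680 | T(25,13)=24930204590758260+13·6888836057922000=114485073343744260 | T(25,14)=6888836057922000+14·1362091021641000=25958110360896000 | T(25,15)=1362091021641000+15·195820242247080=4299394655347200
i=26: T(26,11)=1203163392175387500+11·802355904438462660=10029078340998476760 | T(26,12)=802355904438462660+12·362262620784874680=5149507353856958820 | T(26,13)=362262620784874680+13·114485073343744260=1850568574253550060 | T(26,14)=114485073343744260+14·25958110360896000=477898618396288260 | T(26,15)=25958110360896000+15·4299394655347200=90449030191104000
i=27: T(27,12)=10029078340998476760+12·5149507353856958820=71823166587281982600 | T(27,13)=5149507353856958820+13·1850568574253550060=29206898819153109600 | T(27,14)=1850568574253550060+14·477898618396288260=8541149231801585700 | T(27,15)=477898618396288260+15·90449030191104000=1834634071262848260
Read S(27,12) = 71823166587281982600, S(27,13) = 29206898819153109600, S(27,14) = 8541149231801585700, S(27,15) = 1834634071262848260.

71823166587281982600, 29206898819153109600, 8541149231801585700, 1834634071262848260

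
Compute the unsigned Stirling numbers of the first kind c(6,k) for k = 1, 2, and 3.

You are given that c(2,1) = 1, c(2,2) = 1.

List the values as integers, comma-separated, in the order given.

120, 274, 225

i=3: T(3,1)=0+2·1=2 | T(3,2)=1+2·1=3 | T(3,3)=1+2·0=1
i=4: T(4,1)=0+3·2=6 | T(4,2)=2+3·3=11 | T(4,3)=3+3·1=6
i=5: T(5,1)=0+4·6=24 | T(5,2)=6+4·11=50 | T(5,3)=11+4·6=35
i=6: T(6,1)=0+5·24=120 | T(6,2)=24+5·50=274 | T(6,3)=50+5·35=225
Read c(6,1) = 120, c(6,2) = 274, c(6,3) = 225.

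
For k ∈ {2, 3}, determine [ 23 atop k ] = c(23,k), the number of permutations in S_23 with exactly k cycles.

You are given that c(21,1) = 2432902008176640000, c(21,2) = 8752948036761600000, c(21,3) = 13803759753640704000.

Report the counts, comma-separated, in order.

r22: T_22,1=21×2432902008176640000+0=51090942171709440000; T_22,2=21×8752948036761600000+2432902008176640000=186244810780170240000; T_22,3=21×13803759753640704000+8752948036761600000=298631902863216384000
r23: T_23,2=22×186244810780170240000+51090942171709440000=4148476779335454720000; T_23,3=22×298631902863216384000+186244810780170240000=6756146673770930688000
Read c(23,2) = 4148476779335454720000, c(23,3) = 6756146673770930688000.

4148476779335454720000, 6756146673770930688000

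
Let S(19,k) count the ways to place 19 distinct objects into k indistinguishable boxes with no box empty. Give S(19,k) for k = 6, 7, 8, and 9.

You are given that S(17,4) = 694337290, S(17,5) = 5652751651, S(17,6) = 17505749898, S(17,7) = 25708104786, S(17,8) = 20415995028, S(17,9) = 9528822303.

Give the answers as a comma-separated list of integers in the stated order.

693081601779, 1492924634839, 1709751003480, 1144614626805

r18: T_18,5=5×5652751651+694337290=28958095545; T_18,6=6×17505749898+5652751651=110687251039; T_18,7=7×25708104786+17505749898=197462483400; T_18,8=8×20415995028+25708104786=189036065010; T_18,9=9×9528822303+20415995028=106175395755
r19: T_19,6=6×110687251039+28958095545=693081601779; T_19,7=7×197462483400+110687251039=1492924634839; T_19,8=8×189036065010+197462483400=1709751003480; T_19,9=9×106175395755+189036065010=1144614626805
Read S(19,6) = 693081601779, S(19,7) = 1492924634839, S(19,8) = 1709751003480, S(19,9) = 1144614626805.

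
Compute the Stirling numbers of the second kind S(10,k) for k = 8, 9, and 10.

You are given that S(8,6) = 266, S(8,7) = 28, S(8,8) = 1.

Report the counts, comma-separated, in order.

750, 45, 1

row 9: T[9][7]=7·28+266=462  T[9][8]=8·1+28=36  T[9][9]=9·0+1=1
row 10: T[10][8]=8·36+462=750  T[10][9]=9·1+36=45  T[10][10]=10·0+1=1
Read S(10,8) = 750, S(10,9) = 45, S(10,10) = 1.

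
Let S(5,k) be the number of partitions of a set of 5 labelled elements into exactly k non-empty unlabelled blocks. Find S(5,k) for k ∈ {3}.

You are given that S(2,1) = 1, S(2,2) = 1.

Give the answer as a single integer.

25

row 3: T[3][1]=1·1+0=1  T[3][2]=2·1+1=3  T[3][3]=3·0+1=1
row 4: T[4][2]=2·3+1=7  T[4][3]=3·1+3=6
row 5: T[5][3]=3·6+7=25
Read S(5,3) = 25.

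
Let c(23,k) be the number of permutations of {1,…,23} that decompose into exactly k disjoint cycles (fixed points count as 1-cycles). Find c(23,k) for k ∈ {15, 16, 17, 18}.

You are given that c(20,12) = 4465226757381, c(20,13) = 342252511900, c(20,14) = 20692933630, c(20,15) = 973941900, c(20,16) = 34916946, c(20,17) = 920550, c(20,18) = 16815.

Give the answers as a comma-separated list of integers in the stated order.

[21] T[21,13]:20*342252511900+4465226757381=11310276995381 · T[21,14]:20*20692933630+342252511900=756111184500 · T[21,15]:20*973941900+20692933630=40171771630 · T[21,16]:20*34916946+973941900=1672280820 · T[21,17]:20*920550+34916946=53327946 · T[21,18]:20*16815+920550=1256850
[22] T[22,14]:21*756111184500+11310276995381=27188611869881 · T[22,15]:21*40171771630+756111184500=1599718388730 · T[22,16]:21*1672280820+40171771630=75289668850 · T[22,17]:21*53327946+1672280820=2792167686 · T[22,18]:21*1256850+53327946=79721796
[23] T[23,15]:22*1599718388730+27188611869881=62382416421941 · T[23,16]:22*75289668850+1599718388730=3256091103430 · T[23,17]:22*2792167686+75289668850=136717357942 · T[23,18]:22*79721796+2792167686=4546047198
Read c(23,15) = 62382416421941, c(23,16) = 3256091103430, c(23,17) = 136717357942, c(23,18) = 4546047198.

62382416421941, 3256091103430, 136717357942, 4546047198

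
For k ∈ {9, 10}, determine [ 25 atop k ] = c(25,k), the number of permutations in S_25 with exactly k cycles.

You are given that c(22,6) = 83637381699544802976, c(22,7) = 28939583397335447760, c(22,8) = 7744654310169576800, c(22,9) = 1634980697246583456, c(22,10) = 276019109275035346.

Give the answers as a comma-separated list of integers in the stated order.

34218695959407148992880, 6508376179668146850000

i=23: T(23,7)=83637381699544802976+22·28939583397335447760=720308216440924653696 | T(23,8)=28939583397335447760+22·7744654310169576800=199321978221066137360 | T(23,9)=7744654310169576800+22·1634980697246583456=43714229649594412832 | T(23,10)=1634980697246583456+22·276019109275035346=7707401101297361068
i=24: T(24,8)=720308216440924653696+23·199321978221066137360=5304713715525445812976 | T(24,9)=199321978221066137360+23·43714229649594412832=1204749260161737632496 | T(24,10)=43714229649594412832+23·7707401101297361068=220984454979433717396
i=25: T(25,9)=5304713715525445812976+24·1204749260161737632496=34218695959407148992880 | T(25,10)=1204749260161737632496+24·220984454979433717396=6508376179668146850000
Read c(25,9) = 34218695959407148992880, c(25,10) = 6508376179668146850000.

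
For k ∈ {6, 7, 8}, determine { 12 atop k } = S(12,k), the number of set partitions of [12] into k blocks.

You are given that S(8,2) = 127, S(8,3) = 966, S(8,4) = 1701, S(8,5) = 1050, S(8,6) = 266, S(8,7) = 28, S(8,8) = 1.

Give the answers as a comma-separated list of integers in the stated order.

1323652, 627396, 159027

row 9: T[9][3]=3·966+127=3025  T[9][4]=4·1701+966=7770  T[9][5]=5·1050+1701=6951  T[9][6]=6·266+1050=2646  T[9][7]=7·28+266=462  T[9][8]=8·1+28=36
row 10: T[10][4]=4·7770+3025=34105  T[10][5]=5·6951+7770=42525  T[10][6]=6·2646+6951=22827  T[10][7]=7·462+2646=5880  T[10][8]=8·36+462=750
row 11: T[11][5]=5·42525+34105=246730  T[11][6]=6·22827+42525=179487  T[11][7]=7·5880+22827=63987  T[11][8]=8·750+5880=11880
row 12: T[12][6]=6·179487+246730=1323652  T[12][7]=7·63987+179487=627396  T[12][8]=8·11880+63987=159027
Read S(12,6) = 1323652, S(12,7) = 627396, S(12,8) = 159027.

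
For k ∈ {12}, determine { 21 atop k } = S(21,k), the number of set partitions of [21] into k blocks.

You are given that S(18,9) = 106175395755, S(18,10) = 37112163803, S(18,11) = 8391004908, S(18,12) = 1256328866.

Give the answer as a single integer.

6833042030178

@19  (19,10):37112163803·10+106175395755→477297033785, (19,11):8391004908·11+37112163803→129413217791, (19,12):1256328866·12+8391004908→23466951300
@20  (20,11):129413217791·11+477297033785→1900842429486, (20,12):23466951300·12+129413217791→411016633391
@21  (21,12):411016633391·12+1900842429486→6833042030178
Read S(21,12) = 6833042030178.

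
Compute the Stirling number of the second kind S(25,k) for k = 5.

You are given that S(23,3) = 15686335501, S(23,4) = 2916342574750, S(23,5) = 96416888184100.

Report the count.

r24: T_24,4=4×2916342574750+15686335501=11681056634501; T_24,5=5×96416888184100+2916342574750=485000783495250
r25: T_25,5=5×485000783495250+11681056634501=2436684974110751
Read S(25,5) = 2436684974110751.

2436684974110751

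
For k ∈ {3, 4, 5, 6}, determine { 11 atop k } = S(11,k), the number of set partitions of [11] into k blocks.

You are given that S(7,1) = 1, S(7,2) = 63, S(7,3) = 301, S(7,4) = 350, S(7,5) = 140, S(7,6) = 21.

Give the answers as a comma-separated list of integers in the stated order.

@8  (8,1):1·1+0→1, (8,2):63·2+1→127, (8,3):301·3+63→966, (8,4):350·4+301→1701, (8,5):140·5+350→1050, (8,6):21·6+140→266
@9  (9,1):1·1+0→1, (9,2):127·2+1→255, (9,3):966·3+127→3025, (9,4):1701·4+966→7770, (9,5):1050·5+1701→6951, (9,6):266·6+1050→2646
@10  (10,2):255·2+1→511, (10,3):3025·3+255→9330, (10,4):7770·4+3025→34105, (10,5):6951·5+7770→42525, (10,6):2646·6+6951→22827
@11  (11,3):9330·3+511→28501, (11,4):34105·4+9330→145750, (11,5):42525·5+34105→246730, (11,6):22827·6+42525→179487
Read S(11,3) = 28501, S(11,4) = 145750, S(11,5) = 246730, S(11,6) = 179487.

28501, 145750, 246730, 179487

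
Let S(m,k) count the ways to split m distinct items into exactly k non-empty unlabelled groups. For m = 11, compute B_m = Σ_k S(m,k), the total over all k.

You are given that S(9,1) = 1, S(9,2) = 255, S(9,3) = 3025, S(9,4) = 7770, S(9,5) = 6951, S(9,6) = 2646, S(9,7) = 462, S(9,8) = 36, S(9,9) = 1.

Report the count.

[10] T[10,1]:1*1+0=1 · T[10,2]:2*255+1=511 · T[10,3]:3*3025+255=9330 · T[10,4]:4*7770+3025=34105 · T[10,5]:5*6951+7770=42525 · T[10,6]:6*2646+6951=22827 · T[10,7]:7*462+2646=5880 · T[10,8]:8*36+462=750 · T[10,9]:9*1+36=45 · T[10,10]:10*0+1=1
[11] T[11,1]:1*1+0=1 · T[11,2]:2*511+1=1023 · T[11,3]:3*9330+511=28501 · T[11,4]:4*34105+9330=145750 · T[11,5]:5*42525+34105=246730 · T[11,6]:6*22827+42525=179487 · T[11,7]:7*5880+22827=63987 · T[11,8]:8*750+5880=11880 · T[11,9]:9*45+750=1155 · T[11,10]:10*1+45=55 · T[11,11]:11*0+1=1
B_11 = ΣS(11,k) = 1+1023+28501+145750+246730+179487+63987+11880+1155+55+1 = 678570

678570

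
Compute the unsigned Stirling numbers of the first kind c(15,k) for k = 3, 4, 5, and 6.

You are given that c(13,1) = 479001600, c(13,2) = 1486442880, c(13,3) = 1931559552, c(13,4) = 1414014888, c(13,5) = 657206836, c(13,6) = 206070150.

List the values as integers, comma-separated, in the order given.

row 14: T[14][2]=13·1486442880+479001600=19802759040  T[14][3]=13·1931559552+1486442880=26596717056  T[14][4]=13·1414014888+1931559552=20313753096  T[14][5]=13·657206836+1414014888=9957703756  T[14][6]=13·206070150+657206836=3336118786
row 15: T[15][3]=14·26596717056+19802759040=392156797824  T[15][4]=14·20313753096+26596717056=310989260400  T[15][5]=14·9957703756+20313753096=159721605680  T[15][6]=14·3336118786+9957703756=56663366760
Read c(15,3) = 392156797824, c(15,4) = 310989260400, c(15,5) = 159721605680, c(15,6) = 56663366760.

392156797824, 310989260400, 159721605680, 56663366760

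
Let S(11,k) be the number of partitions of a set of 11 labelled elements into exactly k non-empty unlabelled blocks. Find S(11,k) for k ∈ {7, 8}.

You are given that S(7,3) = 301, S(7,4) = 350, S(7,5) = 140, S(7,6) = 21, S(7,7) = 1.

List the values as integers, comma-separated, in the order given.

[8] T[8,4]:4*350+301=1701 · T[8,5]:5*140+350=1050 · T[8,6]:6*21+140=266 · T[8,7]:7*1+21=28 · T[8,8]:8*0+1=1
[9] T[9,5]:5*1050+1701=6951 · T[9,6]:6*266+1050=2646 · T[9,7]:7*28+266=462 · T[9,8]:8*1+28=36
[10] T[10,6]:6*2646+6951=22827 · T[10,7]:7*462+2646=5880 · T[10,8]:8*36+462=750
[11] T[11,7]:7*5880+22827=63987 · T[11,8]:8*750+5880=11880
Read S(11,7) = 63987, S(11,8) = 11880.

63987, 11880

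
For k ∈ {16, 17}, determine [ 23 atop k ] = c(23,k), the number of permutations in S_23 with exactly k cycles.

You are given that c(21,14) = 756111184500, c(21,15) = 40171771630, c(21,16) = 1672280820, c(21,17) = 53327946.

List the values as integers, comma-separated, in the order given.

[22] T[22,15]:21*40171771630+756111184500=1599718388730 · T[22,16]:21*1672280820+40171771630=75289668850 · T[22,17]:21*53327946+1672280820=2792167686
[23] T[23,16]:22*75289668850+1599718388730=3256091103430 · T[23,17]:22*2792167686+75289668850=136717357942
Read c(23,16) = 3256091103430, c(23,17) = 136717357942.

3256091103430, 136717357942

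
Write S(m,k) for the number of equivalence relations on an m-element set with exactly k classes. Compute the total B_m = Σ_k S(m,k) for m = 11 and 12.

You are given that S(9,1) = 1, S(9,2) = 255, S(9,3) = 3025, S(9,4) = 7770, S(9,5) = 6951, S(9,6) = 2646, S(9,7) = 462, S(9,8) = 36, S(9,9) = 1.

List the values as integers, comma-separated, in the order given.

[10] T[10,1]:1*1+0=1 · T[10,2]:2*255+1=511 · T[10,3]:3*3025+255=9330 · T[10,4]:4*7770+3025=34105 · T[10,5]:5*6951+7770=42525 · T[10,6]:6*2646+6951=22827 · T[10,7]:7*462+2646=5880 · T[10,8]:8*36+462=750 · T[10,9]:9*1+36=45 · T[10,10]:10*0+1=1
[11] T[11,1]:1*1+0=1 · T[11,2]:2*511+1=1023 · T[11,3]:3*9330+511=28501 · T[11,4]:4*34105+9330=145750 · T[11,5]:5*42525+34105=246730 · T[11,6]:6*22827+42525=179487 · T[11,7]:7*5880+22827=63987 · T[11,8]:8*750+5880=11880 · T[11,9]:9*45+750=1155 · T[11,10]:10*1+45=55 · T[11,11]:11*0+1=1
[12] T[12,1]:1*1+0=1 · T[12,2]:2*1023+1=2047 · T[12,3]:3*28501+1023=86526 · T[12,4]:4*145750+28501=611501 · T[12,5]:5*246730+145750=1379400 · T[12,6]:6*179487+246730=1323652 · T[12,7]:7*63987+179487=627396 · T[12,8]:8*11880+63987=159027 · T[12,9]:9*1155+11880=22275 · T[12,10]:10*55+1155=1705 · T[12,11]:11*1+55=66 · T[12,12]:12*0+1=1
B_11 = ΣS(11,k) = 1+1023+28501+145750+246730+179487+63987+11880+1155+55+1 = 678570
B_12 = ΣS(12,k) = 1+2047+86526+611501+1379400+1323652+627396+159027+22275+1705+66+1 = 4213597

678570, 4213597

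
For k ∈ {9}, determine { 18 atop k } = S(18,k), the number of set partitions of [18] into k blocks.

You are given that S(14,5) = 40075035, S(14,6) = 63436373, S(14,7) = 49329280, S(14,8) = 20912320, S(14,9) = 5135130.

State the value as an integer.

[15] T[15,6]:6*63436373+40075035=420693273 · T[15,7]:7*49329280+63436373=408741333 · T[15,8]:8*20912320+49329280=216627840 · T[15,9]:9*5135130+20912320=67128490
[16] T[16,7]:7*408741333+420693273=3281882604 · T[16,8]:8*216627840+408741333=2141764053 · T[16,9]:9*67128490+216627840=820784250
[17] T[17,8]:8*2141764053+3281882604=20415995028 · T[17,9]:9*820784250+2141764053=9528822303
[18] T[18,9]:9*9528822303+20415995028=106175395755
Read S(18,9) = 106175395755.

106175395755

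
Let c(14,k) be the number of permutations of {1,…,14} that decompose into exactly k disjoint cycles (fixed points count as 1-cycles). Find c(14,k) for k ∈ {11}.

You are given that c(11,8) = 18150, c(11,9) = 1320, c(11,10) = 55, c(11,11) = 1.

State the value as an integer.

91091

i=12: T(12,9)=18150+11·1320=32670 | T(12,10)=1320+11·55=1925 | T(12,11)=55+11·1=66
i=13: T(13,10)=32670+12·1925=55770 | T(13,11)=1925+12·66=2717
i=14: T(14,11)=55770+13·2717=91091
Read c(14,11) = 91091.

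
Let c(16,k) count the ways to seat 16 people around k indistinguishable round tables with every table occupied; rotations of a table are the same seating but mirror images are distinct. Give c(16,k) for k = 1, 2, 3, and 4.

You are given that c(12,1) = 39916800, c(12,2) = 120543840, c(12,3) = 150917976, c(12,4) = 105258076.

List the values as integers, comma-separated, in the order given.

i=13: T(13,1)=0+12·39916800=479001600 | T(13,2)=39916800+12·120543840=1486442880 | T(13,3)=120543840+12·150917976=1931559552 | T(13,4)=150917976+12·105258076=1414014888
i=14: T(14,1)=0+13·479001600=6227020800 | T(14,2)=479001600+13·1486442880=19802759040 | T(14,3)=1486442880+13·1931559552=26596717056 | T(14,4)=1931559552+13·1414014888=20313753096
i=15: T(15,1)=0+14·6227020800=87178291200 | T(15,2)=6227020800+14·19802759040=283465647360 | T(15,3)=19802759040+14·26596717056=392156797824 | T(15,4)=26596717056+14·20313753096=310989260400
i=16: T(16,1)=0+15·87178291200=1307674368000 | T(16,2)=87178291200+15·283465647360=4339163001600 | T(16,3)=283465647360+15·392156797824=6165817614720 | T(16,4)=392156797824+15·310989260400=5056995703824
Read c(16,1) = 1307674368000, c(16,2) = 4339163001600, c(16,3) = 6165817614720, c(16,4) = 5056995703824.

1307674368000, 4339163001600, 6165817614720, 5056995703824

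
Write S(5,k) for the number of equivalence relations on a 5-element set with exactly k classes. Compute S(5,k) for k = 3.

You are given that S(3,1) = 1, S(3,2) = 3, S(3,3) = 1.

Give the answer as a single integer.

row 4: T[4][2]=2·3+1=7  T[4][3]=3·1+3=6
row 5: T[5][3]=3·6+7=25
Read S(5,3) = 25.

25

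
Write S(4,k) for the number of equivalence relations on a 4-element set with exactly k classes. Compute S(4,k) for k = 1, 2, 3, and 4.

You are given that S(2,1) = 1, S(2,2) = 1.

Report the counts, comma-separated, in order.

1, 7, 6, 1

@3  (3,1):1·1+0→1, (3,2):1·2+1→3, (3,3):0·3+1→1
@4  (4,1):1·1+0→1, (4,2):3·2+1→7, (4,3):1·3+3→6, (4,4):0·4+1→1
Read S(4,1) = 1, S(4,2) = 7, S(4,3) = 6, S(4,4) = 1.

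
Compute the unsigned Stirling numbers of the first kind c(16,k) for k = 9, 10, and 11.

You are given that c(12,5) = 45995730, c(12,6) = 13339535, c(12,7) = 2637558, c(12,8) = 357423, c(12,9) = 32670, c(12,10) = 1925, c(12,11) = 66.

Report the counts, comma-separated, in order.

8207628000, 928095740, 78558480

row 13: T[13][6]=12·13339535+45995730=206070150  T[13][7]=12·2637558+13339535=44990231  T[13][8]=12·357423+2637558=6926634  T[13][9]=12·32670+357423=749463  T[13][10]=12·1925+32670=55770  T[13][11]=12·66+1925=2717
row 14: T[14][7]=13·44990231+206070150=790943153  T[14][8]=13·6926634+44990231=135036473  T[14][9]=13·749463+6926634=16669653  T[14][10]=13·55770+749463=1474473  T[14][11]=13·2717+55770=91091
row 15: T[15][8]=14·135036473+790943153=2681453775  T[15][9]=14·16669653+135036473=368411615  T[15][10]=14·1474473+16669653=37312275  T[15][11]=14·91091+1474473=2749747
row 16: T[16][9]=15·368411615+2681453775=8207628000  T[16][10]=15·37312275+368411615=928095740  T[16][11]=15·2749747+37312275=78558480
Read c(16,9) = 8207628000, c(16,10) = 928095740, c(16,11) = 78558480.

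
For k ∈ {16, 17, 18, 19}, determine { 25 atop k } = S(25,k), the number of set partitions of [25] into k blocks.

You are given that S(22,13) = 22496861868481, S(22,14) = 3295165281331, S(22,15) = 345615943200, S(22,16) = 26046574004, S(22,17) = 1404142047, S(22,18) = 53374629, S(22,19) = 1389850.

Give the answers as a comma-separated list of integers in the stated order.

i=23: T(23,14)=22496861868481+14·3295165281331=68629175807115 | T(23,15)=3295165281331+15·345615943200=8479404429331 | T(23,16)=345615943200+16·26046574004=762361127264 | T(23,17)=26046574004+17·1404142047=49916988803 | T(23,18)=1404142047+18·53374629=2364885369 | T(23,19)=53374629+19·1389850=79781779
i=24: T(24,15)=68629175807115+15·8479404429331=195820242247080 | T(24,16)=8479404429331+16·762361127264=20677182465555 | T(24,17)=762361127264+17·49916988803=1610949936915 | T(24,18)=49916988803+18·2364885369=92484925445 | T(24,19)=2364885369+19·79781779=3880739170
i=25: T(25,16)=195820242247080+16·20677182465555=526655161695960 | T(25,17)=20677182465555+17·1610949936915=48063331393110 | T(25,18)=1610949936915+18·92484925445=3275678594925 | T(25,19)=92484925445+19·3880739170=166218969675
Read S(25,16) = 526655161695960, S(25,17) = 48063331393110, S(25,18) = 3275678594925, S(25,19) = 166218969675.

526655161695960, 48063331393110, 3275678594925, 166218969675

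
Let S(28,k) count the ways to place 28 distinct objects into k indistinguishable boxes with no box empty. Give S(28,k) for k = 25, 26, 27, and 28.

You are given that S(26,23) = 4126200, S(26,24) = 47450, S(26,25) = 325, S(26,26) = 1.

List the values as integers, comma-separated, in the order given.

6654375, 64701, 378, 1

@27  (27,24):47450·24+4126200→5265000, (27,25):325·25+47450→55575, (27,26):1·26+325→351, (27,27):0·27+1→1
@28  (28,25):55575·25+5265000→6654375, (28,26):351·26+55575→64701, (28,27):1·27+351→378, (28,28):0·28+1→1
Read S(28,25) = 6654375, S(28,26) = 64701, S(28,27) = 378, S(28,28) = 1.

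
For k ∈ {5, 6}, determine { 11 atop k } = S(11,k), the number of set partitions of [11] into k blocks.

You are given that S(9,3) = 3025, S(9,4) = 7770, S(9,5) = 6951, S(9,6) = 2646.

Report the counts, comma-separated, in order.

246730, 179487

r10: T_10,4=4×7770+3025=34105; T_10,5=5×6951+7770=42525; T_10,6=6×2646+6951=22827
r11: T_11,5=5×42525+34105=246730; T_11,6=6×22827+42525=179487
Read S(11,5) = 246730, S(11,6) = 179487.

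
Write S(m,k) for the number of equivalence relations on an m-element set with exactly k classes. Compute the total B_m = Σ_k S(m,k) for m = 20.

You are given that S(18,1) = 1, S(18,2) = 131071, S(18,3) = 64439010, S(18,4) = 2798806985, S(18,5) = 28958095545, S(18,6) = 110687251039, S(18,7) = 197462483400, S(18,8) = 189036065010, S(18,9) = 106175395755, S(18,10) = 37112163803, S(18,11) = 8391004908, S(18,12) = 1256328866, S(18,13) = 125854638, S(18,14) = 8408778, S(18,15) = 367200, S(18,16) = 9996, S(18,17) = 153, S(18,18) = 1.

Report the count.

51724158235372

@19  (19,1):1·1+0→1, (19,2):131071·2+1→262143, (19,3):64439010·3+131071→193448101, (19,4):2798806985·4+64439010→11259666950, (19,5):28958095545·5+2798806985→147589284710, (19,6):110687251039·6+28958095545→693081601779, (19,7):197462483400·7+110687251039→1492924634839, (19,8):189036065010·8+197462483400→1709751003480, (19,9):106175395755·9+189036065010→1144614626805, (19,10):37112163803·10+106175395755→477297033785, (19,11):8391004908·11+37112163803→129413217791, (19,12):1256328866·12+8391004908→23466951300, (19,13):125854638·13+1256328866→2892439160, (19,14):8408778·14+125854638→243577530, (19,15):367200·15+8408778→13916778, (19,16):9996·16+367200→527136, (19,17):153·17+9996→12597, (19,18):1·18+153→171, (19,19):0·19+1→1
@20  (20,1):1·1+0→1, (20,2):262143·2+1→524287, (20,3):193448101·3+262143→580606446, (20,4):11259666950·4+193448101→45232115901, (20,5):147589284710·5+11259666950→749206090500, (20,6):693081601779·6+147589284710→4306078895384, (20,7):1492924634839·7+693081601779→11143554045652, (20,8):1709751003480·8+1492924634839→15170932662679, (20,9):1144614626805·9+1709751003480→12011282644725, (20,10):477297033785·10+1144614626805→5917584964655, (20,11):129413217791·11+477297033785→1900842429486, (20,12):23466951300·12+129413217791→411016633391, (20,13):2892439160·13+23466951300→61068660380, (20,14):243577530·14+2892439160→6302524580, (20,15):13916778·15+243577530→452329200, (20,16):527136·16+13916778→22350954, (20,17):12597·17+527136→741285, (20,18):171·18+12597→15675, (20,19):1·19+171→190, (20,20):0·20+1→1
B_20 = ΣS(20,k) = 1+524287+580606446+45232115901+749206090500+4306078895384+11143554045652+15170932662679+12011282644725+5917584964655+1900842429486+411016633391+61068660380+6302524580+452329200+22350954+741285+15675+190+1 = 51724158235372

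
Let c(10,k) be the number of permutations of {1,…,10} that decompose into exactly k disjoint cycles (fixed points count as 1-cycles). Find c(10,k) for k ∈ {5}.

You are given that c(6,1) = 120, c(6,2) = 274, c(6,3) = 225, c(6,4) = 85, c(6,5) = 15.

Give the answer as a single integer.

269325

@7  (7,2):274·6+120→1764, (7,3):225·6+274→1624, (7,4):85·6+225→735, (7,5):15·6+85→175
@8  (8,3):1624·7+1764→13132, (8,4):735·7+1624→6769, (8,5):175·7+735→1960
@9  (9,4):6769·8+13132→67284, (9,5):1960·8+6769→22449
@10  (10,5):22449·9+67284→269325
Read c(10,5) = 269325.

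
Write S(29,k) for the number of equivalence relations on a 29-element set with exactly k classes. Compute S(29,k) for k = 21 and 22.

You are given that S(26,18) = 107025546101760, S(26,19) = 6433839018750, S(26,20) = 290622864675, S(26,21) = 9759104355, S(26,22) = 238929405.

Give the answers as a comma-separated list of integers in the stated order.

949910385013590, 40823077538100

r27: T_27,19=19×6433839018750+107025546101760=229268487458010; T_27,20=20×290622864675+6433839018750=12246296312250; T_27,21=21×9759104355+290622864675=495564056130; T_27,22=22×238929405+9759104355=15015551265
r28: T_28,20=20×12246296312250+229268487458010=474194413703010; T_28,21=21×495564056130+12246296312250=22653141490980; T_28,22=22×15015551265+495564056130=825906183960
r29: T_29,21=21×22653141490980+474194413703010=949910385013590; T_29,22=22×825906183960+22653141490980=40823077538100
Read S(29,21) = 949910385013590, S(29,22) = 40823077538100.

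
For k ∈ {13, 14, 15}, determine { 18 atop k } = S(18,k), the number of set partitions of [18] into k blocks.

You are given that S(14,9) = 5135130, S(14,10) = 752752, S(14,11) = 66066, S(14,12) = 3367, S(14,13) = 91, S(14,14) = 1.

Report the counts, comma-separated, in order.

[15] T[15,10]:10*752752+5135130=12662650 · T[15,11]:11*66066+752752=1479478 · T[15,12]:12*3367+66066=106470 · T[15,13]:13*91+3367=4550 · T[15,14]:14*1+91=105 · T[15,15]:15*0+1=1
[16] T[16,11]:11*1479478+12662650=28936908 · T[16,12]:12*106470+1479478=2757118 · T[16,13]:13*4550+106470=165620 · T[16,14]:14*105+4550=6020 · T[16,15]:15*1+105=120
[17] T[17,12]:12*2757118+28936908=62022324 · T[17,13]:13*165620+2757118=4910178 · T[17,14]:14*6020+165620=249900 · T[17,15]:15*120+6020=7820
[18] T[18,13]:13*4910178+62022324=125854638 · T[18,14]:14*249900+4910178=8408778 · T[18,15]:15*7820+249900=367200
Read S(18,13) = 125854638, S(18,14) = 8408778, S(18,15) = 367200.

125854638, 8408778, 367200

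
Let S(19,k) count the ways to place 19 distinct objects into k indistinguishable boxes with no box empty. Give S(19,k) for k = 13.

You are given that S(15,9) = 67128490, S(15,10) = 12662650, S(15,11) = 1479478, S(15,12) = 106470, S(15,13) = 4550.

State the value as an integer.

2892439160

@16  (16,10):12662650·10+67128490→193754990, (16,11):1479478·11+12662650→28936908, (16,12):106470·12+1479478→2757118, (16,13):4550·13+106470→165620
@17  (17,11):28936908·11+193754990→512060978, (17,12):2757118·12+28936908→62022324, (17,13):165620·13+2757118→4910178
@18  (18,12):62022324·12+512060978→1256328866, (18,13):4910178·13+62022324→125854638
@19  (19,13):125854638·13+1256328866→2892439160
Read S(19,13) = 2892439160.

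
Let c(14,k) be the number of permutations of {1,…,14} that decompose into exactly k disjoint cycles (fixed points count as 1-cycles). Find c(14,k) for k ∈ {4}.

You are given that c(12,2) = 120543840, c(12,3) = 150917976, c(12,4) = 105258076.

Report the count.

r13: T_13,3=12×150917976+120543840=1931559552; T_13,4=12×105258076+150917976=1414014888
r14: T_14,4=13×1414014888+1931559552=20313753096
Read c(14,4) = 20313753096.

20313753096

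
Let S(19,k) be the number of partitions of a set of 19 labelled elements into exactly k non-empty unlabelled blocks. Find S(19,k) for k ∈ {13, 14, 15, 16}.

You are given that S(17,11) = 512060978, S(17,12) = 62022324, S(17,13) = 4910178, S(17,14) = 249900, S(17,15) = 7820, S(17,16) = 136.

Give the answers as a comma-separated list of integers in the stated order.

i=18: T(18,12)=512060978+12·62022324=1256328866 | T(18,13)=62022324+13·4910178=125854638 | T(18,14)=4910178+14·249900=8408778 | T(18,15)=249900+15·7820=367200 | T(18,16)=7820+16·136=9996
i=19: T(19,13)=1256328866+13·125854638=2892439160 | T(19,14)=125854638+14·8408778=243577530 | T(19,15)=8408778+15·367200=13916778 | T(19,16)=367200+16·9996=527136
Read S(19,13) = 2892439160, S(19,14) = 243577530, S(19,15) = 13916778, S(19,16) = 527136.

2892439160, 243577530, 13916778, 527136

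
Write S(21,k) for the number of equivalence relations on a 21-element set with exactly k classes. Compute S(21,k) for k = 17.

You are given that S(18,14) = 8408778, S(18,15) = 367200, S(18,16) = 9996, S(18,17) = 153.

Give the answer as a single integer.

row 19: T[19][15]=15·367200+8408778=13916778  T[19][16]=16·9996+367200=527136  T[19][17]=17·153+9996=12597
row 20: T[20][16]=16·527136+13916778=22350954  T[20][17]=17·12597+527136=741285
row 21: T[21][17]=17·741285+22350954=34952799
Read S(21,17) = 34952799.

34952799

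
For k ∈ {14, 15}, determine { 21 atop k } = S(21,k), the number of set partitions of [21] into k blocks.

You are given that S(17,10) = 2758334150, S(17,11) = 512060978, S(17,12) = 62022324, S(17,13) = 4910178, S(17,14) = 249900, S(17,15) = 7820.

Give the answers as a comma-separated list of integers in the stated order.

149304004500, 13087462580

i=18: T(18,11)=2758334150+11·512060978=8391004908 | T(18,12)=512060978+12·62022324=1256328866 | T(18,13)=62022324+13·4910178=125854638 | T(18,14)=4910178+14·249900=8408778 | T(18,15)=249900+15·7820=367200
i=19: T(19,12)=8391004908+12·1256328866=23466951300 | T(19,13)=1256328866+13·125854638=2892439160 | T(19,14)=125854638+14·8408778=243577530 | T(19,15)=8408778+15·367200=13916778
i=20: T(20,13)=23466951300+13·2892439160=61068660380 | T(20,14)=2892439160+14·243577530=6302524580 | T(20,15)=243577530+15·13916778=452329200
i=21: T(21,14)=61068660380+14·6302524580=149304004500 | T(21,15)=6302524580+15·452329200=13087462580
Read S(21,14) = 149304004500, S(21,15) = 13087462580.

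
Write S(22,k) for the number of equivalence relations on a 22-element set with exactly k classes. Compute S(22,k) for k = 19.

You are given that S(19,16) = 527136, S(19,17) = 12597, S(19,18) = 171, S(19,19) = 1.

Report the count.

1389850

r20: T_20,17=17×12597+527136=741285; T_20,18=18×171+12597=15675; T_20,19=19×1+171=190
r21: T_21,18=18×15675+741285=1023435; T_21,19=19×190+15675=19285
r22: T_22,19=19×19285+1023435=1389850
Read S(22,19) = 1389850.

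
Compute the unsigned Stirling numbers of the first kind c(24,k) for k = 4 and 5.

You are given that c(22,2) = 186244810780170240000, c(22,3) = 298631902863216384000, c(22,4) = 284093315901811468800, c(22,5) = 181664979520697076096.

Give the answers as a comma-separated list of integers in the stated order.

157375898285941510732800, 105005310755917452984576

@23  (23,3):298631902863216384000·22+186244810780170240000→6756146673770930688000, (23,4):284093315901811468800·22+298631902863216384000→6548684852703068697600, (23,5):181664979520697076096·22+284093315901811468800→4280722865357147142912
@24  (24,4):6548684852703068697600·23+6756146673770930688000→157375898285941510732800, (24,5):4280722865357147142912·23+6548684852703068697600→105005310755917452984576
Read c(24,4) = 157375898285941510732800, c(24,5) = 105005310755917452984576.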